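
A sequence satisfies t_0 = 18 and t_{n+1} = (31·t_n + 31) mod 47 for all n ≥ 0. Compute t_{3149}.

0

Listing terms: t_0 = 18,  t_1 = 25,  t_2 = 7,  t_3 = 13,  t_4 = 11,  t_5 = 43,  t_6 = 1,  t_7 = 15,  t_8 = 26,  t_9 = 38,  t_{10} = 34,  t_{11} = 4,  t_{12} = 14,  t_{13} = 42,  t_{14} = 17,  t_{15} = 41,  t_{16} = 33,  t_{17} = 20,  t_{18} = 40,  t_{19} = 2,  t_{20} = 46,  t_{21} = 0,  t_{22} = 31,  t_{23} = 5,  t_{24} = 45,  t_{25} = 16,  t_{26} = 10,  t_{27} = 12,  t_{28} = 27,  t_{29} = 22,  t_{30} = 8,  t_{31} = 44,  t_{32} = 32,  t_{33} = 36,  t_{34} = 19,  t_{35} = 9,  t_{36} = 28,  t_{37} = 6,  t_{38} = 29,  t_{39} = 37,  t_{40} = 3,  t_{41} = 30,  t_{42} = 21,  t_{43} = 24,  t_{44} = 23,  t_{45} = 39,  t_{46} = 18.
Since t_{46} = t_0 = 18, the sequence is periodic with period 46.
(3149 - 0) mod 46 = 21, so t_{3149} = t_{21} = 0.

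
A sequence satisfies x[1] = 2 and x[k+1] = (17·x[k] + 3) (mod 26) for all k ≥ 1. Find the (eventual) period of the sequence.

6

Listing terms: x[1] = 2; x[2] = 11; x[3] = 8; x[4] = 9; x[5] = 0; x[6] = 3; x[7] = 2.
Since x[7] = x[1] = 2, the sequence is periodic with period 6.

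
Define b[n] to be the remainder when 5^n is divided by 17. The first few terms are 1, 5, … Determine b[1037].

Listing terms: b[0] = 1; b[1] = 5; b[2] = 8; b[3] = 6; b[4] = 13; b[5] = 14; b[6] = 2; b[7] = 10; b[8] = 16; b[9] = 12; b[10] = 9; b[11] = 11; b[12] = 4; b[13] = 3; b[14] = 15; b[15] = 7; b[16] = 1.
Since b[16] = b[0] = 1, the sequence is periodic with period 16.
(1037 - 0) mod 16 = 13, so b[1037] = b[13] = 3.

3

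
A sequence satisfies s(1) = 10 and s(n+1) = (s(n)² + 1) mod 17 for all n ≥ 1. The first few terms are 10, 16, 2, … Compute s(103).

10

Listing terms: s(1) = 10, s(2) = 16, s(3) = 2, s(4) = 5, s(5) = 9, s(6) = 14, s(7) = 10.
The sequence repeats with period 6.
So s(103) = s(1 + ((103-1) mod 6)) = s(1) = 10.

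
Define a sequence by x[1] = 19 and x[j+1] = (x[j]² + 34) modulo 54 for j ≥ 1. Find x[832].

35

Computing terms: x[1] = 19; x[2] = 17; x[3] = 53; x[4] = 35; x[5] = 17.
Since x[5] = x[2] = 17, the sequence is eventually periodic: after a pre-period of length 1 it cycles with period 3.
For j ≥ 2, x[j] depends only on (j - 2) mod 3. (832 - 2) mod 3 = 2, so x[832] = x[4] = 35.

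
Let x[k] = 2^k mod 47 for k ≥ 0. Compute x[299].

1

Listing terms: x[0] = 1, x[1] = 2, x[2] = 4, x[3] = 8, x[4] = 16, x[5] = 32, x[6] = 17, x[7] = 34, x[8] = 21, x[9] = 42, x[10] = 37, x[11] = 27, x[12] = 7, x[13] = 14, x[14] = 28, x[15] = 9, x[16] = 18, x[17] = 36, x[18] = 25, x[19] = 3, x[20] = 6, x[21] = 12, x[22] = 24, x[23] = 1.
The sequence repeats with period 23.
So x[299] = x[0 + ((299-0) mod 23)] = x[0] = 1.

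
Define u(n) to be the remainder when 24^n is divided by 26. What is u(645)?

8

u(1) = 24; u(2) = 4; u(3) = 18; u(4) = 16; u(5) = 20; u(6) = 12; u(7) = 2; u(8) = 22; u(9) = 8; u(10) = 10; u(11) = 6; u(12) = 14; u(13) = 24.
The sequence repeats with period 12.
(645 - 1) mod 12 = 8, so u(645) = u(9) = 8.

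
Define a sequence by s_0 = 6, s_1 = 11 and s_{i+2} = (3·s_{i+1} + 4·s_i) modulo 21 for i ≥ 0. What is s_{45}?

5

Listing terms: s_0 = 6, s_1 = 11, s_2 = 15, s_3 = 5, s_4 = 12, s_5 = 14, s_6 = 6, s_7 = 11.
Since (s_6, s_7) = (s_0, s_1) = (6, 11) (two consecutive terms determine the rest), the sequence is periodic with period 6.
(45 - 0) mod 6 = 3, so s_{45} = s_3 = 5.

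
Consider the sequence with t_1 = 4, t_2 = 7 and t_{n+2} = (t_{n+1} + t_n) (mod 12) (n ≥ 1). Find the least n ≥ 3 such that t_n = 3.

8

Computing terms: t_1 = 4, t_2 = 7, t_3 = 11, t_4 = 6, t_5 = 5, t_6 = 11, t_7 = 4, t_8 = 3, t_9 = 7, t_{10} = 10, t_{11} = 5, t_{12} = 3, t_{13} = 8, t_{14} = 11, t_{15} = 7, t_{16} = 6, t_{17} = 1, t_{18} = 7, t_{19} = 8, t_{20} = 3, t_{21} = 11, t_{22} = 2, t_{23} = 1, t_{24} = 3, t_{25} = 4, t_{26} = 7.
Since (t_{25}, t_{26}) = (t_1, t_2) = (4, 7) (two consecutive terms determine the rest), the sequence is periodic with period 24.
The value 3 first appears (with n ≥ 3) at t_8.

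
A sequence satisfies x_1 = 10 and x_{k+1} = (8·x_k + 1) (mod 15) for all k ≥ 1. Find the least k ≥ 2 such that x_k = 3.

Listing terms: x_1 = 10,  x_2 = 6,  x_3 = 4,  x_4 = 3,  x_5 = 10.
Since x_5 = x_1 = 10, the sequence is periodic with period 4.
The value 3 first appears (with k ≥ 2) at x_4.

4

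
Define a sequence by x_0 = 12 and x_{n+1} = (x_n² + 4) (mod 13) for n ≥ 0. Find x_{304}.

Listing terms: x_0 = 12, x_1 = 5, x_2 = 3, x_3 = 0, x_4 = 4, x_5 = 7, x_6 = 1, x_7 = 5.
Since x_7 = x_1 = 5, the sequence is eventually periodic: after a pre-period of length 1 it cycles with period 6.
For n ≥ 1, x_n depends only on (n - 1) mod 6. (304 - 1) mod 6 = 3, so x_{304} = x_4 = 4.

4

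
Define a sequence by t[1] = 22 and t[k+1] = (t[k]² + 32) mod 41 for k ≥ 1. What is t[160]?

t[1] = 22; t[2] = 24; t[3] = 34; t[4] = 40; t[5] = 33; t[6] = 14; t[7] = 23; t[8] = 28; t[9] = 37; t[10] = 7; t[11] = 40.
Since t[11] = t[4] = 40, the sequence is eventually periodic: after a pre-period of length 3 it cycles with period 7.
For k ≥ 4, t[k] depends only on (k - 4) mod 7. (160 - 4) mod 7 = 2, so t[160] = t[6] = 14.

14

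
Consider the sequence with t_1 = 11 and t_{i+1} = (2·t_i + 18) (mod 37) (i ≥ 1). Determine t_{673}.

Listing terms: t_1 = 11, t_2 = 3, t_3 = 24, t_4 = 29, t_5 = 2, t_6 = 22, t_7 = 25, t_8 = 31, t_9 = 6, t_{10} = 30, t_{11} = 4, t_{12} = 26, t_{13} = 33, t_{14} = 10, t_{15} = 1, t_{16} = 20, t_{17} = 21, t_{18} = 23, t_{19} = 27, t_{20} = 35, t_{21} = 14, t_{22} = 9, t_{23} = 36, t_{24} = 16, t_{25} = 13, t_{26} = 7, t_{27} = 32, t_{28} = 8, t_{29} = 34, t_{30} = 12, t_{31} = 5, t_{32} = 28, t_{33} = 0, t_{34} = 18, t_{35} = 17, t_{36} = 15, t_{37} = 11.
The sequence repeats with period 36.
(673 - 1) mod 36 = 24, so t_{673} = t_{25} = 13.

13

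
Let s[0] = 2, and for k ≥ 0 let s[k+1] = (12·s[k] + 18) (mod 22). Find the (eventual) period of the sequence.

We have s[0] = 2, s[1] = 20, s[2] = 16, s[3] = 12, s[4] = 8, s[5] = 4, s[6] = 0, s[7] = 18, s[8] = 14, s[9] = 10, s[10] = 6, s[11] = 2.
The sequence repeats with period 11.

11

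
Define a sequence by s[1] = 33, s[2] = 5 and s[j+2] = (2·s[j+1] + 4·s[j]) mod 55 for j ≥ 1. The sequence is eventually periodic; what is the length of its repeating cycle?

10

Listing terms: s[1] = 33,  s[2] = 5,  s[3] = 32,  s[4] = 29,  s[5] = 21,  s[6] = 48,  s[7] = 15,  s[8] = 2,  s[9] = 9,  s[10] = 26,  s[11] = 33,  s[12] = 5.
The sequence repeats with period 10.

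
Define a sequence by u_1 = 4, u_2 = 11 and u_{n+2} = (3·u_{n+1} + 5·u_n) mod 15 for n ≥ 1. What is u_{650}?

11

u_1 = 4,  u_2 = 11,  u_3 = 8,  u_4 = 4,  u_5 = 7,  u_6 = 11,  u_7 = 8.
Since (u_6, u_7) = (u_2, u_3) = (11, 8) (two consecutive terms determine the rest), the sequence is eventually periodic: after a pre-period of length 1 it cycles with period 4.
For n ≥ 2, u_n depends only on (n - 2) mod 4. (650 - 2) mod 4 = 0, so u_{650} = u_2 = 11.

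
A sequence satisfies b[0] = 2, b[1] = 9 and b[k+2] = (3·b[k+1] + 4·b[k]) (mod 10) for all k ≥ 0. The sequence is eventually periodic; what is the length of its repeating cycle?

10

b[0] = 2, b[1] = 9, b[2] = 5, b[3] = 1, b[4] = 3, b[5] = 3, b[6] = 1, b[7] = 5, b[8] = 9, b[9] = 7, b[10] = 7, b[11] = 9, b[12] = 5.
Since (b[11], b[12]) = (b[1], b[2]) = (9, 5) (two consecutive terms determine the rest), the sequence is eventually periodic: after a pre-period of length 1 it cycles with period 10.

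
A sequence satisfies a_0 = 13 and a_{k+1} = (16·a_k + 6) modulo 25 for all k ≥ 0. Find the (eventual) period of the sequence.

Computing terms: a_0 = 13, a_1 = 14, a_2 = 5, a_3 = 11, a_4 = 7, a_5 = 18, a_6 = 19, a_7 = 10, a_8 = 16, a_9 = 12, a_{10} = 23, a_{11} = 24, a_{12} = 15, a_{13} = 21, a_{14} = 17, a_{15} = 3, a_{16} = 4, a_{17} = 20, a_{18} = 1, a_{19} = 22, a_{20} = 8, a_{21} = 9, a_{22} = 0, a_{23} = 6, a_{24} = 2, a_{25} = 13.
The sequence repeats with period 25.

25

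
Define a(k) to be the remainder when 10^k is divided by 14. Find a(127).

10

a(0) = 1,  a(1) = 10,  a(2) = 2,  a(3) = 6,  a(4) = 4,  a(5) = 12,  a(6) = 8,  a(7) = 10.
Since a(7) = a(1) = 10, the sequence is eventually periodic: after a pre-period of length 1 it cycles with period 6.
For k ≥ 1, a(k) depends only on (k - 1) mod 6. (127 - 1) mod 6 = 0, so a(127) = a(1) = 10.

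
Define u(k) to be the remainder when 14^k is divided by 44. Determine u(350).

12

We have u(1) = 14; u(2) = 20; u(3) = 16; u(4) = 4; u(5) = 12; u(6) = 36; u(7) = 20.
Since u(7) = u(2) = 20, the sequence is eventually periodic: after a pre-period of length 1 it cycles with period 5.
For k ≥ 2, u(k) depends only on (k - 2) mod 5. (350 - 2) mod 5 = 3, so u(350) = u(5) = 12.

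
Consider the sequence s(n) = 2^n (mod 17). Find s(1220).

16

s(0) = 1, s(1) = 2, s(2) = 4, s(3) = 8, s(4) = 16, s(5) = 15, s(6) = 13, s(7) = 9, s(8) = 1.
Since s(8) = s(0) = 1, the sequence is periodic with period 8.
So s(1220) = s(0 + ((1220-0) mod 8)) = s(4) = 16.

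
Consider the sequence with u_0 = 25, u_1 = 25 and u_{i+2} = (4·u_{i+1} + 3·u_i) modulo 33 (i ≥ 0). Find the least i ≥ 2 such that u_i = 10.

u_0 = 25,  u_1 = 25,  u_2 = 10,  u_3 = 16,  u_4 = 28,  u_5 = 28,  u_6 = 31,  u_7 = 10,  u_8 = 1,  u_9 = 1,  u_{10} = 7,  u_{11} = 31,  u_{12} = 13,  u_{13} = 13,  u_{14} = 25,  u_{15} = 7,  u_{16} = 4,  u_{17} = 4,  u_{18} = 28,  u_{19} = 25,  u_{20} = 19,  u_{21} = 19,  u_{22} = 1,  u_{23} = 28,  u_{24} = 16,  u_{25} = 16,  u_{26} = 13,  u_{27} = 1,  u_{28} = 10,  u_{29} = 10,  u_{30} = 4,  u_{31} = 13,  u_{32} = 31,  u_{33} = 31,  u_{34} = 19,  u_{35} = 4,  u_{36} = 7,  u_{37} = 7,  u_{38} = 16,  u_{39} = 19,  u_{40} = 25,  u_{41} = 25.
Since (u_{40}, u_{41}) = (u_0, u_1) = (25, 25) (two consecutive terms determine the rest), the sequence is periodic with period 40.
The value 10 first appears (with i ≥ 2) at u_2.

2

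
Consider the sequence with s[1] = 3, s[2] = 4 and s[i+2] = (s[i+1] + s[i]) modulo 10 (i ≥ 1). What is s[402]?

s[1] = 3,  s[2] = 4,  s[3] = 7,  s[4] = 1,  s[5] = 8,  s[6] = 9,  s[7] = 7,  s[8] = 6,  s[9] = 3,  s[10] = 9,  s[11] = 2,  s[12] = 1,  s[13] = 3,  s[14] = 4.
Since (s[13], s[14]) = (s[1], s[2]) = (3, 4) (two consecutive terms determine the rest), the sequence is periodic with period 12.
(402 - 1) mod 12 = 5, so s[402] = s[6] = 9.

9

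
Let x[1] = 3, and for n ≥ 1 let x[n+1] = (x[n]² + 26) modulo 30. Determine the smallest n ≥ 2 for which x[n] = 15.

We have x[1] = 3,  x[2] = 5,  x[3] = 21,  x[4] = 17,  x[5] = 15,  x[6] = 11,  x[7] = 27,  x[8] = 5.
Since x[8] = x[2] = 5, the sequence is eventually periodic: after a pre-period of length 1 it cycles with period 6.
The value 15 first appears (with n ≥ 2) at x[5].

5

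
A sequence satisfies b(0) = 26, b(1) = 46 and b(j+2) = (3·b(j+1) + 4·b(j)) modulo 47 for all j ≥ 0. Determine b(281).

23

b(0) = 26, b(1) = 46, b(2) = 7, b(3) = 17, b(4) = 32, b(5) = 23, b(6) = 9, b(7) = 25, b(8) = 17, b(9) = 10, b(10) = 4, b(11) = 5, b(12) = 31, b(13) = 19, b(14) = 40, b(15) = 8, b(16) = 43, b(17) = 20, b(18) = 44, b(19) = 24, b(20) = 13, b(21) = 41, b(22) = 34, b(23) = 31, b(24) = 41, b(25) = 12, b(26) = 12, b(27) = 37, b(28) = 18, b(29) = 14, b(30) = 20, b(31) = 22, b(32) = 5, b(33) = 9, b(34) = 0, b(35) = 36, b(36) = 14, b(37) = 45, b(38) = 3, b(39) = 1, b(40) = 15, b(41) = 2, b(42) = 19, b(43) = 18, b(44) = 36, b(45) = 39, b(46) = 26, b(47) = 46.
The sequence repeats with period 46.
(281 - 0) mod 46 = 5, so b(281) = b(5) = 23.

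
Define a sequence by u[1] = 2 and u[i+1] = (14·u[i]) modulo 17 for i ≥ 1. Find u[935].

We have u[1] = 2, u[2] = 11, u[3] = 1, u[4] = 14, u[5] = 9, u[6] = 7, u[7] = 13, u[8] = 12, u[9] = 15, u[10] = 6, u[11] = 16, u[12] = 3, u[13] = 8, u[14] = 10, u[15] = 4, u[16] = 5, u[17] = 2.
Since u[17] = u[1] = 2, the sequence is periodic with period 16.
So u[935] = u[1 + ((935-1) mod 16)] = u[7] = 13.

13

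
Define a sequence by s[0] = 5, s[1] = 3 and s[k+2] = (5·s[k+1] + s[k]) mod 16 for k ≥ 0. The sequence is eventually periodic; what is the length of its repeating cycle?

We have s[0] = 5; s[1] = 3; s[2] = 4; s[3] = 7; s[4] = 7; s[5] = 10; s[6] = 9; s[7] = 7; s[8] = 12; s[9] = 3; s[10] = 11; s[11] = 10; s[12] = 13; s[13] = 11; s[14] = 4; s[15] = 15; s[16] = 15; s[17] = 10; s[18] = 1; s[19] = 15; s[20] = 12; s[21] = 11; s[22] = 3; s[23] = 10; s[24] = 5; s[25] = 3.
Since (s[24], s[25]) = (s[0], s[1]) = (5, 3) (two consecutive terms determine the rest), the sequence is periodic with period 24.

24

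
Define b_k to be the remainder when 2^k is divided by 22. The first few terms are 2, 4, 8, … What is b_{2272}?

Listing terms: b_1 = 2; b_2 = 4; b_3 = 8; b_4 = 16; b_5 = 10; b_6 = 20; b_7 = 18; b_8 = 14; b_9 = 6; b_{10} = 12; b_{11} = 2.
Since b_{11} = b_1 = 2, the sequence is periodic with period 10.
(2272 - 1) mod 10 = 1, so b_{2272} = b_2 = 4.

4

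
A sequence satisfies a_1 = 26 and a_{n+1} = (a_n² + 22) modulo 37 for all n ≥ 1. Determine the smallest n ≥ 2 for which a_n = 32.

Computing terms: a_1 = 26,  a_2 = 32,  a_3 = 10,  a_4 = 11,  a_5 = 32.
Since a_5 = a_2 = 32, the sequence is eventually periodic: after a pre-period of length 1 it cycles with period 3.
The value 32 first appears (with n ≥ 2) at a_2.

2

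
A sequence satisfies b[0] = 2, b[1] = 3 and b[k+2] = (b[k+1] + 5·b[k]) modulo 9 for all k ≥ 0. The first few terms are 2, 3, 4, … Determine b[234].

Listing terms: b[0] = 2, b[1] = 3, b[2] = 4, b[3] = 1, b[4] = 3, b[5] = 8, b[6] = 5, b[7] = 0, b[8] = 7, b[9] = 7, b[10] = 6, b[11] = 5, b[12] = 8, b[13] = 6, b[14] = 1, b[15] = 4, b[16] = 0, b[17] = 2, b[18] = 2, b[19] = 3.
Since (b[18], b[19]) = (b[0], b[1]) = (2, 3) (two consecutive terms determine the rest), the sequence is periodic with period 18.
(234 - 0) mod 18 = 0, so b[234] = b[0] = 2.

2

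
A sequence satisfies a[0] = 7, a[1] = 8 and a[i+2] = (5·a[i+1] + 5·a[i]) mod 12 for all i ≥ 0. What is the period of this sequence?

Computing terms: a[0] = 7,  a[1] = 8,  a[2] = 3,  a[3] = 7,  a[4] = 2,  a[5] = 9,  a[6] = 7,  a[7] = 8.
Since (a[6], a[7]) = (a[0], a[1]) = (7, 8) (two consecutive terms determine the rest), the sequence is periodic with period 6.

6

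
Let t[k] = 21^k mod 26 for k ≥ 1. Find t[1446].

25

Listing terms: t[1] = 21; t[2] = 25; t[3] = 5; t[4] = 1; t[5] = 21.
Since t[5] = t[1] = 21, the sequence is periodic with period 4.
(1446 - 1) mod 4 = 1, so t[1446] = t[2] = 25.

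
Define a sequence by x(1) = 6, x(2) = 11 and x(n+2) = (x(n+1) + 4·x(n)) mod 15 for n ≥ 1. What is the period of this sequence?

x(1) = 6; x(2) = 11; x(3) = 5; x(4) = 4; x(5) = 9; x(6) = 10; x(7) = 1; x(8) = 11; x(9) = 0; x(10) = 14; x(11) = 14; x(12) = 10; x(13) = 6; x(14) = 1; x(15) = 10; x(16) = 14; x(17) = 9; x(18) = 5; x(19) = 11; x(20) = 1; x(21) = 0; x(22) = 4; x(23) = 4; x(24) = 5; x(25) = 6; x(26) = 11.
Since (x(25), x(26)) = (x(1), x(2)) = (6, 11) (two consecutive terms determine the rest), the sequence is periodic with period 24.

24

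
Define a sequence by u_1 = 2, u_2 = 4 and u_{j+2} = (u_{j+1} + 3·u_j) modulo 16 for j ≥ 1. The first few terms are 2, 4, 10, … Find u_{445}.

Listing terms: u_1 = 2,  u_2 = 4,  u_3 = 10,  u_4 = 6,  u_5 = 4,  u_6 = 6,  u_7 = 2,  u_8 = 4.
Since (u_7, u_8) = (u_1, u_2) = (2, 4) (two consecutive terms determine the rest), the sequence is periodic with period 6.
So u_{445} = u_{1 + ((445-1) mod 6)} = u_1 = 2.

2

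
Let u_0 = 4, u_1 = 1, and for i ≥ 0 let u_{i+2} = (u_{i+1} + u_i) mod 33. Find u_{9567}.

12

u_0 = 4; u_1 = 1; u_2 = 5; u_3 = 6; u_4 = 11; u_5 = 17; u_6 = 28; u_7 = 12; u_8 = 7; u_9 = 19; u_{10} = 26; u_{11} = 12; u_{12} = 5; u_{13} = 17; u_{14} = 22; u_{15} = 6; u_{16} = 28; u_{17} = 1; u_{18} = 29; u_{19} = 30; u_{20} = 26; u_{21} = 23; u_{22} = 16; u_{23} = 6; u_{24} = 22; u_{25} = 28; u_{26} = 17; u_{27} = 12; u_{28} = 29; u_{29} = 8; u_{30} = 4; u_{31} = 12; u_{32} = 16; u_{33} = 28; u_{34} = 11; u_{35} = 6; u_{36} = 17; u_{37} = 23; u_{38} = 7; u_{39} = 30; u_{40} = 4; u_{41} = 1.
The sequence repeats with period 40.
So u_{9567} = u_{0 + ((9567-0) mod 40)} = u_7 = 12.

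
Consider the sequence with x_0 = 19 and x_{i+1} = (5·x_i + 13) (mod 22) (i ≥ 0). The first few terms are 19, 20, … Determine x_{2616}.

9

Computing terms: x_0 = 19,  x_1 = 20,  x_2 = 3,  x_3 = 6,  x_4 = 21,  x_5 = 8,  x_6 = 9,  x_7 = 14,  x_8 = 17,  x_9 = 10,  x_{10} = 19.
The sequence repeats with period 10.
So x_{2616} = x_{0 + ((2616-0) mod 10)} = x_6 = 9.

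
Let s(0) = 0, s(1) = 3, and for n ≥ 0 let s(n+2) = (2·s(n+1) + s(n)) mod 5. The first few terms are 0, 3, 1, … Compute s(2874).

s(0) = 0; s(1) = 3; s(2) = 1; s(3) = 0; s(4) = 1; s(5) = 2; s(6) = 0; s(7) = 2; s(8) = 4; s(9) = 0; s(10) = 4; s(11) = 3; s(12) = 0; s(13) = 3.
The sequence repeats with period 12.
(2874 - 0) mod 12 = 6, so s(2874) = s(6) = 0.

0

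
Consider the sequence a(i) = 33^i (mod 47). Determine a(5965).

We have a(0) = 1; a(1) = 33; a(2) = 8; a(3) = 29; a(4) = 17; a(5) = 44; a(6) = 42; a(7) = 23; a(8) = 7; a(9) = 43; a(10) = 9; a(11) = 15; a(12) = 25; a(13) = 26; a(14) = 12; a(15) = 20; a(16) = 2; a(17) = 19; a(18) = 16; a(19) = 11; a(20) = 34; a(21) = 41; a(22) = 37; a(23) = 46; a(24) = 14; a(25) = 39; a(26) = 18; a(27) = 30; a(28) = 3; a(29) = 5; a(30) = 24; a(31) = 40; a(32) = 4; a(33) = 38; a(34) = 32; a(35) = 22; a(36) = 21; a(37) = 35; a(38) = 27; a(39) = 45; a(40) = 28; a(41) = 31; a(42) = 36; a(43) = 13; a(44) = 6; a(45) = 10; a(46) = 1.
The sequence repeats with period 46.
(5965 - 0) mod 46 = 31, so a(5965) = a(31) = 40.

40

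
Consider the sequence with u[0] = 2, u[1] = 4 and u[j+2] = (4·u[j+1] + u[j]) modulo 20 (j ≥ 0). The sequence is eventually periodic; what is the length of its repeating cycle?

4

We have u[0] = 2; u[1] = 4; u[2] = 18; u[3] = 16; u[4] = 2; u[5] = 4.
Since (u[4], u[5]) = (u[0], u[1]) = (2, 4) (two consecutive terms determine the rest), the sequence is periodic with period 4.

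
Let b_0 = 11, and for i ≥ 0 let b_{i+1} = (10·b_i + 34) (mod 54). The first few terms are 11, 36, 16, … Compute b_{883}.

0

We have b_0 = 11, b_1 = 36, b_2 = 16, b_3 = 32, b_4 = 30, b_5 = 10, b_6 = 26, b_7 = 24, b_8 = 4, b_9 = 20, b_{10} = 18, b_{11} = 52, b_{12} = 14, b_{13} = 12, b_{14} = 46, b_{15} = 8, b_{16} = 6, b_{17} = 40, b_{18} = 2, b_{19} = 0, b_{20} = 34, b_{21} = 50, b_{22} = 48, b_{23} = 28, b_{24} = 44, b_{25} = 42, b_{26} = 22, b_{27} = 38, b_{28} = 36.
Since b_{28} = b_1 = 36, the sequence is eventually periodic: after a pre-period of length 1 it cycles with period 27.
For i ≥ 1, b_i depends only on (i - 1) mod 27. (883 - 1) mod 27 = 18, so b_{883} = b_{19} = 0.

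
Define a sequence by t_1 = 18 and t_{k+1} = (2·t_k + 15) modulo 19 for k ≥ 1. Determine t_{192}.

We have t_1 = 18; t_2 = 13; t_3 = 3; t_4 = 2; t_5 = 0; t_6 = 15; t_7 = 7; t_8 = 10; t_9 = 16; t_{10} = 9; t_{11} = 14; t_{12} = 5; t_{13} = 6; t_{14} = 8; t_{15} = 12; t_{16} = 1; t_{17} = 17; t_{18} = 11; t_{19} = 18.
The sequence repeats with period 18.
(192 - 1) mod 18 = 11, so t_{192} = t_{12} = 5.

5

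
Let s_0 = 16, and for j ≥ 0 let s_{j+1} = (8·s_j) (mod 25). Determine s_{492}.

We have s_0 = 16; s_1 = 3; s_2 = 24; s_3 = 17; s_4 = 11; s_5 = 13; s_6 = 4; s_7 = 7; s_8 = 6; s_9 = 23; s_{10} = 9; s_{11} = 22; s_{12} = 1; s_{13} = 8; s_{14} = 14; s_{15} = 12; s_{16} = 21; s_{17} = 18; s_{18} = 19; s_{19} = 2; s_{20} = 16.
The sequence repeats with period 20.
So s_{492} = s_{0 + ((492-0) mod 20)} = s_{12} = 1.

1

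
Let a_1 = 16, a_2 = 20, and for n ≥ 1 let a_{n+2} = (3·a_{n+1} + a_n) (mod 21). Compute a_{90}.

We have a_1 = 16; a_2 = 20; a_3 = 13; a_4 = 17; a_5 = 1; a_6 = 20; a_7 = 19; a_8 = 14; a_9 = 19; a_{10} = 8; a_{11} = 1; a_{12} = 11; a_{13} = 13; a_{14} = 8; a_{15} = 16; a_{16} = 14; a_{17} = 16; a_{18} = 20.
The sequence repeats with period 16.
So a_{90} = a_{1 + ((90-1) mod 16)} = a_{10} = 8.

8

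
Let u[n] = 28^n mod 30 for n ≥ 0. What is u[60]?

16

Computing terms: u[0] = 1; u[1] = 28; u[2] = 4; u[3] = 22; u[4] = 16; u[5] = 28.
Since u[5] = u[1] = 28, the sequence is eventually periodic: after a pre-period of length 1 it cycles with period 4.
For n ≥ 1, u[n] depends only on (n - 1) mod 4. (60 - 1) mod 4 = 3, so u[60] = u[4] = 16.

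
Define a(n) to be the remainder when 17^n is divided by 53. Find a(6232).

Computing terms: a(1) = 17, a(2) = 24, a(3) = 37, a(4) = 46, a(5) = 40, a(6) = 44, a(7) = 6, a(8) = 49, a(9) = 38, a(10) = 10, a(11) = 11, a(12) = 28, a(13) = 52, a(14) = 36, a(15) = 29, a(16) = 16, a(17) = 7, a(18) = 13, a(19) = 9, a(20) = 47, a(21) = 4, a(22) = 15, a(23) = 43, a(24) = 42, a(25) = 25, a(26) = 1, a(27) = 17.
The sequence repeats with period 26.
So a(6232) = a(1 + ((6232-1) mod 26)) = a(18) = 13.

13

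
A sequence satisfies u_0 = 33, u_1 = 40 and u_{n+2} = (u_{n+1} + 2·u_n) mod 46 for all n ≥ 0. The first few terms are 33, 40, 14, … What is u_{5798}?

Listing terms: u_0 = 33,  u_1 = 40,  u_2 = 14,  u_3 = 2,  u_4 = 30,  u_5 = 34,  u_6 = 2,  u_7 = 24,  u_8 = 28,  u_9 = 30,  u_{10} = 40,  u_{11} = 8,  u_{12} = 42,  u_{13} = 12,  u_{14} = 4,  u_{15} = 28,  u_{16} = 36,  u_{17} = 0,  u_{18} = 26,  u_{19} = 26,  u_{20} = 32,  u_{21} = 38,  u_{22} = 10,  u_{23} = 40,  u_{24} = 14.
Since (u_{23}, u_{24}) = (u_1, u_2) = (40, 14) (two consecutive terms determine the rest), the sequence is eventually periodic: after a pre-period of length 1 it cycles with period 22.
For n ≥ 1, u_n depends only on (n - 1) mod 22. (5798 - 1) mod 22 = 11, so u_{5798} = u_{12} = 42.

42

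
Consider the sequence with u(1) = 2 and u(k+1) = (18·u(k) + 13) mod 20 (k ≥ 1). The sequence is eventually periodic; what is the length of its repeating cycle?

4

u(1) = 2,  u(2) = 9,  u(3) = 15,  u(4) = 3,  u(5) = 7,  u(6) = 19,  u(7) = 15.
Since u(7) = u(3) = 15, the sequence is eventually periodic: after a pre-period of length 2 it cycles with period 4.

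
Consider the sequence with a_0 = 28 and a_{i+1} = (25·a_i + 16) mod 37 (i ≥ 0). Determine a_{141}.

Computing terms: a_0 = 28; a_1 = 13; a_2 = 8; a_3 = 31; a_4 = 14; a_5 = 33; a_6 = 27; a_7 = 25; a_8 = 12; a_9 = 20; a_{10} = 35; a_{11} = 3; a_{12} = 17; a_{13} = 34; a_{14} = 15; a_{15} = 21; a_{16} = 23; a_{17} = 36; a_{18} = 28.
Since a_{18} = a_0 = 28, the sequence is periodic with period 18.
So a_{141} = a_{0 + ((141-0) mod 18)} = a_{15} = 21.

21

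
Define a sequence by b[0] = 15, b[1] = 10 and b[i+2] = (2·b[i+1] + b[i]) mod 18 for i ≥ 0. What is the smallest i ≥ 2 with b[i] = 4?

Listing terms: b[0] = 15,  b[1] = 10,  b[2] = 17,  b[3] = 8,  b[4] = 15,  b[5] = 2,  b[6] = 1,  b[7] = 4,  b[8] = 9,  b[9] = 4,  b[10] = 17,  b[11] = 2,  b[12] = 3,  b[13] = 8,  b[14] = 1,  b[15] = 10,  b[16] = 3,  b[17] = 16,  b[18] = 17,  b[19] = 14,  b[20] = 9,  b[21] = 14,  b[22] = 1,  b[23] = 16,  b[24] = 15,  b[25] = 10.
Since (b[24], b[25]) = (b[0], b[1]) = (15, 10) (two consecutive terms determine the rest), the sequence is periodic with period 24.
The value 4 first appears (with i ≥ 2) at b[7].

7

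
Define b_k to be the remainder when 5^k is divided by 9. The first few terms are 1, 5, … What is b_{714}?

1

Computing terms: b_0 = 1,  b_1 = 5,  b_2 = 7,  b_3 = 8,  b_4 = 4,  b_5 = 2,  b_6 = 1.
Since b_6 = b_0 = 1, the sequence is periodic with period 6.
(714 - 0) mod 6 = 0, so b_{714} = b_0 = 1.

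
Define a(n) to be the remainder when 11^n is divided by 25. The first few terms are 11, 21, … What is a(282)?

a(1) = 11; a(2) = 21; a(3) = 6; a(4) = 16; a(5) = 1; a(6) = 11.
Since a(6) = a(1) = 11, the sequence is periodic with period 5.
So a(282) = a(1 + ((282-1) mod 5)) = a(2) = 21.

21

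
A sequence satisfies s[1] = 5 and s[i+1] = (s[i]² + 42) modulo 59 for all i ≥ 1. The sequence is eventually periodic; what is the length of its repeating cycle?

s[1] = 5, s[2] = 8, s[3] = 47, s[4] = 9, s[5] = 5.
Since s[5] = s[1] = 5, the sequence is periodic with period 4.

4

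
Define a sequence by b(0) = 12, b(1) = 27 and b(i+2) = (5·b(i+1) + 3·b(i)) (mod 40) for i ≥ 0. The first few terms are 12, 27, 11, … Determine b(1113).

b(0) = 12, b(1) = 27, b(2) = 11, b(3) = 16, b(4) = 33, b(5) = 13, b(6) = 4, b(7) = 19, b(8) = 27, b(9) = 32, b(10) = 1, b(11) = 21, b(12) = 28, b(13) = 3, b(14) = 19, b(15) = 24, b(16) = 17, b(17) = 37, b(18) = 36, b(19) = 11, b(20) = 3, b(21) = 8, b(22) = 9, b(23) = 29, b(24) = 12, b(25) = 27.
The sequence repeats with period 24.
(1113 - 0) mod 24 = 9, so b(1113) = b(9) = 32.

32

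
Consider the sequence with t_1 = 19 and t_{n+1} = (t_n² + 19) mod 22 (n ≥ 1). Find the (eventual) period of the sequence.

We have t_1 = 19; t_2 = 6; t_3 = 11; t_4 = 8; t_5 = 17; t_6 = 0; t_7 = 19.
The sequence repeats with period 6.

6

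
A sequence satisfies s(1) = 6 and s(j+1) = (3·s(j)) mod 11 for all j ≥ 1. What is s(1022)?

7

Computing terms: s(1) = 6; s(2) = 7; s(3) = 10; s(4) = 8; s(5) = 2; s(6) = 6.
The sequence repeats with period 5.
So s(1022) = s(1 + ((1022-1) mod 5)) = s(2) = 7.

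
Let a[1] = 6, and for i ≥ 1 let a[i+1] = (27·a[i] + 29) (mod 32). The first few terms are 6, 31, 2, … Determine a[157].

14

We have a[1] = 6,  a[2] = 31,  a[3] = 2,  a[4] = 19,  a[5] = 30,  a[6] = 7,  a[7] = 26,  a[8] = 27,  a[9] = 22,  a[10] = 15,  a[11] = 18,  a[12] = 3,  a[13] = 14,  a[14] = 23,  a[15] = 10,  a[16] = 11,  a[17] = 6.
The sequence repeats with period 16.
So a[157] = a[1 + ((157-1) mod 16)] = a[13] = 14.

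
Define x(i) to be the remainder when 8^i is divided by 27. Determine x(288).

We have x(1) = 8,  x(2) = 10,  x(3) = 26,  x(4) = 19,  x(5) = 17,  x(6) = 1,  x(7) = 8.
Since x(7) = x(1) = 8, the sequence is periodic with period 6.
So x(288) = x(1 + ((288-1) mod 6)) = x(6) = 1.

1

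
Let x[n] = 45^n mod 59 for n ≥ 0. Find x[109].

x[0] = 1,  x[1] = 45,  x[2] = 19,  x[3] = 29,  x[4] = 7,  x[5] = 20,  x[6] = 15,  x[7] = 26,  x[8] = 49,  x[9] = 22,  x[10] = 46,  x[11] = 5,  x[12] = 48,  x[13] = 36,  x[14] = 27,  x[15] = 35,  x[16] = 41,  x[17] = 16,  x[18] = 12,  x[19] = 9,  x[20] = 51,  x[21] = 53,  x[22] = 25,  x[23] = 4,  x[24] = 3,  x[25] = 17,  x[26] = 57,  x[27] = 28,  x[28] = 21,  x[29] = 1.
The sequence repeats with period 29.
So x[109] = x[0 + ((109-0) mod 29)] = x[22] = 25.

25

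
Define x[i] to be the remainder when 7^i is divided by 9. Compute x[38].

4

Computing terms: x[1] = 7, x[2] = 4, x[3] = 1, x[4] = 7.
Since x[4] = x[1] = 7, the sequence is periodic with period 3.
(38 - 1) mod 3 = 1, so x[38] = x[2] = 4.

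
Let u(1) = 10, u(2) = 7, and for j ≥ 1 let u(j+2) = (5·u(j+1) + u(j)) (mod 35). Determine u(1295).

15

u(1) = 10,  u(2) = 7,  u(3) = 10,  u(4) = 22,  u(5) = 15,  u(6) = 27,  u(7) = 10,  u(8) = 7.
Since (u(7), u(8)) = (u(1), u(2)) = (10, 7) (two consecutive terms determine the rest), the sequence is periodic with period 6.
(1295 - 1) mod 6 = 4, so u(1295) = u(5) = 15.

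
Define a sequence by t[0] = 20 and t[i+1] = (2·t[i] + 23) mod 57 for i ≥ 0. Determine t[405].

48

Listing terms: t[0] = 20,  t[1] = 6,  t[2] = 35,  t[3] = 36,  t[4] = 38,  t[5] = 42,  t[6] = 50,  t[7] = 9,  t[8] = 41,  t[9] = 48,  t[10] = 5,  t[11] = 33,  t[12] = 32,  t[13] = 30,  t[14] = 26,  t[15] = 18,  t[16] = 2,  t[17] = 27,  t[18] = 20.
The sequence repeats with period 18.
So t[405] = t[0 + ((405-0) mod 18)] = t[9] = 48.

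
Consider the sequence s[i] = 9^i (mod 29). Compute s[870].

23

Listing terms: s[1] = 9, s[2] = 23, s[3] = 4, s[4] = 7, s[5] = 5, s[6] = 16, s[7] = 28, s[8] = 20, s[9] = 6, s[10] = 25, s[11] = 22, s[12] = 24, s[13] = 13, s[14] = 1, s[15] = 9.
Since s[15] = s[1] = 9, the sequence is periodic with period 14.
So s[870] = s[1 + ((870-1) mod 14)] = s[2] = 23.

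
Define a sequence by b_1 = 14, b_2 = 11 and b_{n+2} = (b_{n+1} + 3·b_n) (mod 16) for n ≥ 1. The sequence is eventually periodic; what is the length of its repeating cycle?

12

Computing terms: b_1 = 14,  b_2 = 11,  b_3 = 5,  b_4 = 6,  b_5 = 5,  b_6 = 7,  b_7 = 6,  b_8 = 11,  b_9 = 13,  b_{10} = 14,  b_{11} = 5,  b_{12} = 15,  b_{13} = 14,  b_{14} = 11.
Since (b_{13}, b_{14}) = (b_1, b_2) = (14, 11) (two consecutive terms determine the rest), the sequence is periodic with period 12.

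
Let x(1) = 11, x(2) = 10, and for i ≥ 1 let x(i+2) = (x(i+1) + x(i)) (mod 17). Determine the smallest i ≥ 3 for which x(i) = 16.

7

We have x(1) = 11; x(2) = 10; x(3) = 4; x(4) = 14; x(5) = 1; x(6) = 15; x(7) = 16; x(8) = 14; x(9) = 13; x(10) = 10; x(11) = 6; x(12) = 16; x(13) = 5; x(14) = 4; x(15) = 9; x(16) = 13; x(17) = 5; x(18) = 1; x(19) = 6; x(20) = 7; x(21) = 13; x(22) = 3; x(23) = 16; x(24) = 2; x(25) = 1; x(26) = 3; x(27) = 4; x(28) = 7; x(29) = 11; x(30) = 1; x(31) = 12; x(32) = 13; x(33) = 8; x(34) = 4; x(35) = 12; x(36) = 16; x(37) = 11; x(38) = 10.
The sequence repeats with period 36.
The value 16 first appears (with i ≥ 3) at x(7).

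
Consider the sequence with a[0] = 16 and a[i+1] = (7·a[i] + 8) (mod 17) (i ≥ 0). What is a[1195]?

We have a[0] = 16; a[1] = 1; a[2] = 15; a[3] = 11; a[4] = 0; a[5] = 8; a[6] = 13; a[7] = 14; a[8] = 4; a[9] = 2; a[10] = 5; a[11] = 9; a[12] = 3; a[13] = 12; a[14] = 7; a[15] = 6; a[16] = 16.
The sequence repeats with period 16.
So a[1195] = a[0 + ((1195-0) mod 16)] = a[11] = 9.

9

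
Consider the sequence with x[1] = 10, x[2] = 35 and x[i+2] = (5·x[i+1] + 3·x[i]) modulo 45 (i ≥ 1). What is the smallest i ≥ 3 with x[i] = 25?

Listing terms: x[1] = 10,  x[2] = 35,  x[3] = 25,  x[4] = 5,  x[5] = 10,  x[6] = 20,  x[7] = 40,  x[8] = 35,  x[9] = 25.
Since (x[8], x[9]) = (x[2], x[3]) = (35, 25) (two consecutive terms determine the rest), the sequence is eventually periodic: after a pre-period of length 1 it cycles with period 6.
The value 25 first appears (with i ≥ 3) at x[3].

3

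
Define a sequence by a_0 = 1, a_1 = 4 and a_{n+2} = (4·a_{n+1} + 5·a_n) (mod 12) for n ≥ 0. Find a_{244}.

5

a_0 = 1,  a_1 = 4,  a_2 = 9,  a_3 = 8,  a_4 = 5,  a_5 = 0,  a_6 = 1,  a_7 = 4.
Since (a_6, a_7) = (a_0, a_1) = (1, 4) (two consecutive terms determine the rest), the sequence is periodic with period 6.
(244 - 0) mod 6 = 4, so a_{244} = a_4 = 5.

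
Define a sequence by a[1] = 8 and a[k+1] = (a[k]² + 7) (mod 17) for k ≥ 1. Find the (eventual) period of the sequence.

a[1] = 8; a[2] = 3; a[3] = 16; a[4] = 8.
The sequence repeats with period 3.

3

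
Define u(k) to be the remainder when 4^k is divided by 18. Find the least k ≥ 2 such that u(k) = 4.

Computing terms: u(1) = 4, u(2) = 16, u(3) = 10, u(4) = 4.
The sequence repeats with period 3.
The value 4 next appears (with k ≥ 2) at u(4).

4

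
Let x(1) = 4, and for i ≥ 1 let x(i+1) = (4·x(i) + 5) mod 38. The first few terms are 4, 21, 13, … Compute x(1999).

x(1) = 4,  x(2) = 21,  x(3) = 13,  x(4) = 19,  x(5) = 5,  x(6) = 25,  x(7) = 29,  x(8) = 7,  x(9) = 33,  x(10) = 23,  x(11) = 21.
Since x(11) = x(2) = 21, the sequence is eventually periodic: after a pre-period of length 1 it cycles with period 9.
For i ≥ 2, x(i) depends only on (i - 2) mod 9. (1999 - 2) mod 9 = 8, so x(1999) = x(10) = 23.

23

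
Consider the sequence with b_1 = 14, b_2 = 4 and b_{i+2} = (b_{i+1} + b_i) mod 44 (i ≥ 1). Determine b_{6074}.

Listing terms: b_1 = 14,  b_2 = 4,  b_3 = 18,  b_4 = 22,  b_5 = 40,  b_6 = 18,  b_7 = 14,  b_8 = 32,  b_9 = 2,  b_{10} = 34,  b_{11} = 36,  b_{12} = 26,  b_{13} = 18,  b_{14} = 0,  b_{15} = 18,  b_{16} = 18,  b_{17} = 36,  b_{18} = 10,  b_{19} = 2,  b_{20} = 12,  b_{21} = 14,  b_{22} = 26,  b_{23} = 40,  b_{24} = 22,  b_{25} = 18,  b_{26} = 40,  b_{27} = 14,  b_{28} = 10,  b_{29} = 24,  b_{30} = 34,  b_{31} = 14,  b_{32} = 4.
The sequence repeats with period 30.
(6074 - 1) mod 30 = 13, so b_{6074} = b_{14} = 0.

0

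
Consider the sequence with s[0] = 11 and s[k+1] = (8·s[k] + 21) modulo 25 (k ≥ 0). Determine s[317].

19

s[0] = 11, s[1] = 9, s[2] = 18, s[3] = 15, s[4] = 16, s[5] = 24, s[6] = 13, s[7] = 0, s[8] = 21, s[9] = 14, s[10] = 8, s[11] = 10, s[12] = 1, s[13] = 4, s[14] = 3, s[15] = 20, s[16] = 6, s[17] = 19, s[18] = 23, s[19] = 5, s[20] = 11.
Since s[20] = s[0] = 11, the sequence is periodic with period 20.
So s[317] = s[0 + ((317-0) mod 20)] = s[17] = 19.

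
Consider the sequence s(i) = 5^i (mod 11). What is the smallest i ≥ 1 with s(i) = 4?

3

Listing terms: s(0) = 1, s(1) = 5, s(2) = 3, s(3) = 4, s(4) = 9, s(5) = 1.
The sequence repeats with period 5.
The value 4 first appears (with i ≥ 1) at s(3).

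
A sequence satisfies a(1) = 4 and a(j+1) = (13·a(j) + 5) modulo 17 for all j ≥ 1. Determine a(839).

We have a(1) = 4; a(2) = 6; a(3) = 15; a(4) = 13; a(5) = 4.
Since a(5) = a(1) = 4, the sequence is periodic with period 4.
So a(839) = a(1 + ((839-1) mod 4)) = a(3) = 15.

15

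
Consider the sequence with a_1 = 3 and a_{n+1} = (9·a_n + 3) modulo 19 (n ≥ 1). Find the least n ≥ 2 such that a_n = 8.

5

Listing terms: a_1 = 3, a_2 = 11, a_3 = 7, a_4 = 9, a_5 = 8, a_6 = 18, a_7 = 13, a_8 = 6, a_9 = 0, a_{10} = 3.
The sequence repeats with period 9.
The value 8 first appears (with n ≥ 2) at a_5.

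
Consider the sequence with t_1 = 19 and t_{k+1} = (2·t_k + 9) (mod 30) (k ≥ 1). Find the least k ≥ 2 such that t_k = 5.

Listing terms: t_1 = 19; t_2 = 17; t_3 = 13; t_4 = 5; t_5 = 19.
Since t_5 = t_1 = 19, the sequence is periodic with period 4.
The value 5 first appears (with k ≥ 2) at t_4.

4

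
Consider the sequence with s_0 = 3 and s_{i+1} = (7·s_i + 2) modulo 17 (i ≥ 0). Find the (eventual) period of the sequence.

16

We have s_0 = 3, s_1 = 6, s_2 = 10, s_3 = 4, s_4 = 13, s_5 = 8, s_6 = 7, s_7 = 0, s_8 = 2, s_9 = 16, s_{10} = 12, s_{11} = 1, s_{12} = 9, s_{13} = 14, s_{14} = 15, s_{15} = 5, s_{16} = 3.
The sequence repeats with period 16.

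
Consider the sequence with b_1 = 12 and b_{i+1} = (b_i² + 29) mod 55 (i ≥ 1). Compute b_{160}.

Listing terms: b_1 = 12,  b_2 = 8,  b_3 = 38,  b_4 = 43,  b_5 = 8.
Since b_5 = b_2 = 8, the sequence is eventually periodic: after a pre-period of length 1 it cycles with period 3.
For i ≥ 2, b_i depends only on (i - 2) mod 3. (160 - 2) mod 3 = 2, so b_{160} = b_4 = 43.

43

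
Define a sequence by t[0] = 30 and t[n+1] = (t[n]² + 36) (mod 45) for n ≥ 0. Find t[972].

Listing terms: t[0] = 30,  t[1] = 36,  t[2] = 27,  t[3] = 0,  t[4] = 36.
Since t[4] = t[1] = 36, the sequence is eventually periodic: after a pre-period of length 1 it cycles with period 3.
For n ≥ 1, t[n] depends only on (n - 1) mod 3. (972 - 1) mod 3 = 2, so t[972] = t[3] = 0.

0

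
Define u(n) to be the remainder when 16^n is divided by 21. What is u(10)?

16

u(0) = 1, u(1) = 16, u(2) = 4, u(3) = 1.
Since u(3) = u(0) = 1, the sequence is periodic with period 3.
So u(10) = u(0 + ((10-0) mod 3)) = u(1) = 16.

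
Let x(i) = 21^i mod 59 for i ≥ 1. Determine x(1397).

Listing terms: x(1) = 21, x(2) = 28, x(3) = 57, x(4) = 17, x(5) = 3, x(6) = 4, x(7) = 25, x(8) = 53, x(9) = 51, x(10) = 9, x(11) = 12, x(12) = 16, x(13) = 41, x(14) = 35, x(15) = 27, x(16) = 36, x(17) = 48, x(18) = 5, x(19) = 46, x(20) = 22, x(21) = 49, x(22) = 26, x(23) = 15, x(24) = 20, x(25) = 7, x(26) = 29, x(27) = 19, x(28) = 45, x(29) = 1, x(30) = 21.
Since x(30) = x(1) = 21, the sequence is periodic with period 29.
So x(1397) = x(1 + ((1397-1) mod 29)) = x(5) = 3.

3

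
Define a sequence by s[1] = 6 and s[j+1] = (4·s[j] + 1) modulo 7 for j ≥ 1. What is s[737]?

4

s[1] = 6,  s[2] = 4,  s[3] = 3,  s[4] = 6.
Since s[4] = s[1] = 6, the sequence is periodic with period 3.
So s[737] = s[1 + ((737-1) mod 3)] = s[2] = 4.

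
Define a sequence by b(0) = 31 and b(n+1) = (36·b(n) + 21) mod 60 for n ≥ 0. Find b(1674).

We have b(0) = 31,  b(1) = 57,  b(2) = 33,  b(3) = 9,  b(4) = 45,  b(5) = 21,  b(6) = 57.
Since b(6) = b(1) = 57, the sequence is eventually periodic: after a pre-period of length 1 it cycles with period 5.
For n ≥ 1, b(n) depends only on (n - 1) mod 5. (1674 - 1) mod 5 = 3, so b(1674) = b(4) = 45.

45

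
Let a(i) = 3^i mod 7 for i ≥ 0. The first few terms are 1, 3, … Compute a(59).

Computing terms: a(0) = 1,  a(1) = 3,  a(2) = 2,  a(3) = 6,  a(4) = 4,  a(5) = 5,  a(6) = 1.
Since a(6) = a(0) = 1, the sequence is periodic with period 6.
So a(59) = a(0 + ((59-0) mod 6)) = a(5) = 5.

5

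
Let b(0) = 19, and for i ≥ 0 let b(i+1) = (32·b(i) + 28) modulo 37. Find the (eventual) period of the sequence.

36

Computing terms: b(0) = 19, b(1) = 7, b(2) = 30, b(3) = 26, b(4) = 9, b(5) = 20, b(6) = 2, b(7) = 18, b(8) = 12, b(9) = 5, b(10) = 3, b(11) = 13, b(12) = 0, b(13) = 28, b(14) = 36, b(15) = 33, b(16) = 11, b(17) = 10, b(18) = 15, b(19) = 27, b(20) = 4, b(21) = 8, b(22) = 25, b(23) = 14, b(24) = 32, b(25) = 16, b(26) = 22, b(27) = 29, b(28) = 31, b(29) = 21, b(30) = 34, b(31) = 6, b(32) = 35, b(33) = 1, b(34) = 23, b(35) = 24, b(36) = 19.
The sequence repeats with period 36.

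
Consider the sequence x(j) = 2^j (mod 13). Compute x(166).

Computing terms: x(1) = 2,  x(2) = 4,  x(3) = 8,  x(4) = 3,  x(5) = 6,  x(6) = 12,  x(7) = 11,  x(8) = 9,  x(9) = 5,  x(10) = 10,  x(11) = 7,  x(12) = 1,  x(13) = 2.
Since x(13) = x(1) = 2, the sequence is periodic with period 12.
So x(166) = x(1 + ((166-1) mod 12)) = x(10) = 10.

10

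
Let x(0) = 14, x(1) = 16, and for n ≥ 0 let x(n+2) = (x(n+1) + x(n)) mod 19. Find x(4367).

9

x(0) = 14,  x(1) = 16,  x(2) = 11,  x(3) = 8,  x(4) = 0,  x(5) = 8,  x(6) = 8,  x(7) = 16,  x(8) = 5,  x(9) = 2,  x(10) = 7,  x(11) = 9,  x(12) = 16,  x(13) = 6,  x(14) = 3,  x(15) = 9,  x(16) = 12,  x(17) = 2,  x(18) = 14,  x(19) = 16.
Since (x(18), x(19)) = (x(0), x(1)) = (14, 16) (two consecutive terms determine the rest), the sequence is periodic with period 18.
So x(4367) = x(0 + ((4367-0) mod 18)) = x(11) = 9.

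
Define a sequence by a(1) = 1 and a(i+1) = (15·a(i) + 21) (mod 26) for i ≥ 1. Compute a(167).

We have a(1) = 1, a(2) = 10, a(3) = 15, a(4) = 12, a(5) = 19, a(6) = 20, a(7) = 9, a(8) = 0, a(9) = 21, a(10) = 24, a(11) = 17, a(12) = 16, a(13) = 1.
Since a(13) = a(1) = 1, the sequence is periodic with period 12.
So a(167) = a(1 + ((167-1) mod 12)) = a(11) = 17.

17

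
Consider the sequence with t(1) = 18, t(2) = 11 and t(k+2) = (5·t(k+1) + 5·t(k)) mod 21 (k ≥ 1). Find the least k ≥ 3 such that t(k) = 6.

Computing terms: t(1) = 18,  t(2) = 11,  t(3) = 19,  t(4) = 3,  t(5) = 5,  t(6) = 19,  t(7) = 15,  t(8) = 2,  t(9) = 1,  t(10) = 15,  t(11) = 17,  t(12) = 13,  t(13) = 3,  t(14) = 17,  t(15) = 16,  t(16) = 18,  t(17) = 2,  t(18) = 16,  t(19) = 6,  t(20) = 5,  t(21) = 13,  t(22) = 6,  t(23) = 11,  t(24) = 1,  t(25) = 18,  t(26) = 11.
Since (t(25), t(26)) = (t(1), t(2)) = (18, 11) (two consecutive terms determine the rest), the sequence is periodic with period 24.
The value 6 first appears (with k ≥ 3) at t(19).

19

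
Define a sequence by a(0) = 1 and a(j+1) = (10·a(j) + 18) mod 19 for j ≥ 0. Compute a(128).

13

a(0) = 1,  a(1) = 9,  a(2) = 13,  a(3) = 15,  a(4) = 16,  a(5) = 7,  a(6) = 12,  a(7) = 5,  a(8) = 11,  a(9) = 14,  a(10) = 6,  a(11) = 2,  a(12) = 0,  a(13) = 18,  a(14) = 8,  a(15) = 3,  a(16) = 10,  a(17) = 4,  a(18) = 1.
Since a(18) = a(0) = 1, the sequence is periodic with period 18.
So a(128) = a(0 + ((128-0) mod 18)) = a(2) = 13.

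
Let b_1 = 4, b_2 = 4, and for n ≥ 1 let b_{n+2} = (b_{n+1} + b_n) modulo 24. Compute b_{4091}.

20

b_1 = 4, b_2 = 4, b_3 = 8, b_4 = 12, b_5 = 20, b_6 = 8, b_7 = 4, b_8 = 12, b_9 = 16, b_{10} = 4, b_{11} = 20, b_{12} = 0, b_{13} = 20, b_{14} = 20, b_{15} = 16, b_{16} = 12, b_{17} = 4, b_{18} = 16, b_{19} = 20, b_{20} = 12, b_{21} = 8, b_{22} = 20, b_{23} = 4, b_{24} = 0, b_{25} = 4, b_{26} = 4.
Since (b_{25}, b_{26}) = (b_1, b_2) = (4, 4) (two consecutive terms determine the rest), the sequence is periodic with period 24.
(4091 - 1) mod 24 = 10, so b_{4091} = b_{11} = 20.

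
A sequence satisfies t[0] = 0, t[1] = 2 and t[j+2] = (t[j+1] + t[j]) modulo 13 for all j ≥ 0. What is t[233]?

3

Listing terms: t[0] = 0; t[1] = 2; t[2] = 2; t[3] = 4; t[4] = 6; t[5] = 10; t[6] = 3; t[7] = 0; t[8] = 3; t[9] = 3; t[10] = 6; t[11] = 9; t[12] = 2; t[13] = 11; t[14] = 0; t[15] = 11; t[16] = 11; t[17] = 9; t[18] = 7; t[19] = 3; t[20] = 10; t[21] = 0; t[22] = 10; t[23] = 10; t[24] = 7; t[25] = 4; t[26] = 11; t[27] = 2; t[28] = 0; t[29] = 2.
The sequence repeats with period 28.
(233 - 0) mod 28 = 9, so t[233] = t[9] = 3.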